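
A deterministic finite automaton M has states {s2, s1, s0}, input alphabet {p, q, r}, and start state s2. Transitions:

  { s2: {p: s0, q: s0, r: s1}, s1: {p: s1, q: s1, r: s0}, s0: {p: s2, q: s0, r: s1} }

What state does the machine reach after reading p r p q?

Trace: s2 -p-> s0 -r-> s1 -p-> s1 -q-> s1

s1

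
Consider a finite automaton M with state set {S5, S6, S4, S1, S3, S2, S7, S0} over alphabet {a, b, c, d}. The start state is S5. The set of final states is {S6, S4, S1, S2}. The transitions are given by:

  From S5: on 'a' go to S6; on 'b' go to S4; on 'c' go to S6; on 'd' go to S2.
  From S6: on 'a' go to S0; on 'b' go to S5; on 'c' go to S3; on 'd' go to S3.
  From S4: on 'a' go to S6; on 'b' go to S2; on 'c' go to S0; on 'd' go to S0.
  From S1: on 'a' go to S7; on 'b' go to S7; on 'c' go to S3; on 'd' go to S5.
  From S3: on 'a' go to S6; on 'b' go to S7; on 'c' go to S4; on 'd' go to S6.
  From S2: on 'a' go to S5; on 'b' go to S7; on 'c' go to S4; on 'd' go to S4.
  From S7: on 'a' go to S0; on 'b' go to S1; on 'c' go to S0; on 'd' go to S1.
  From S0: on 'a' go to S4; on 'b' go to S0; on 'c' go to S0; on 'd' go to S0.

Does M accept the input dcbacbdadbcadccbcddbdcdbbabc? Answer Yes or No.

Yes

S5 → S2 → S4 → S2 → S5 → S6 → S5 → S2 → S5 → S2 → S7 → S0 → S4 → S0 → S0 → S0 → S0 → S0 → S0 → S0 → S0 → S0 → S0 → S0 → S0 → S0 → S4 → S2 → S4
End state S4 is accepting.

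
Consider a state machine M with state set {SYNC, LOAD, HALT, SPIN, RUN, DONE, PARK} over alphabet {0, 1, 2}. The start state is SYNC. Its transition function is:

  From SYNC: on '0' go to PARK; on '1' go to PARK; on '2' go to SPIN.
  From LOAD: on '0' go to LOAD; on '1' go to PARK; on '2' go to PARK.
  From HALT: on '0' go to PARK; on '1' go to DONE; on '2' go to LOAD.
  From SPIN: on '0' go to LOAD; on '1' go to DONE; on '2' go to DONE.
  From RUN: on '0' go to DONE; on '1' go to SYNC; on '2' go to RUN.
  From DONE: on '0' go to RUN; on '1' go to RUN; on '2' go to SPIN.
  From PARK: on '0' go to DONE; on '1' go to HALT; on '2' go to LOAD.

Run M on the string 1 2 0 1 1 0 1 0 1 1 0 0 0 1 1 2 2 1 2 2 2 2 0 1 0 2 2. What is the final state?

DONE

start at SYNC
read '1': SYNC → PARK
read '2': PARK → LOAD
read '0': LOAD → LOAD
read '1': LOAD → PARK
read '1': PARK → HALT
read '0': HALT → PARK
read '1': PARK → HALT
read '0': HALT → PARK
read '1': PARK → HALT
read '1': HALT → DONE
read '0': DONE → RUN
read '0': RUN → DONE
read '0': DONE → RUN
read '1': RUN → SYNC
read '1': SYNC → PARK
read '2': PARK → LOAD
read '2': LOAD → PARK
read '1': PARK → HALT
read '2': HALT → LOAD
read '2': LOAD → PARK
read '2': PARK → LOAD
read '2': LOAD → PARK
read '0': PARK → DONE
read '1': DONE → RUN
read '0': RUN → DONE
read '2': DONE → SPIN
read '2': SPIN → DONE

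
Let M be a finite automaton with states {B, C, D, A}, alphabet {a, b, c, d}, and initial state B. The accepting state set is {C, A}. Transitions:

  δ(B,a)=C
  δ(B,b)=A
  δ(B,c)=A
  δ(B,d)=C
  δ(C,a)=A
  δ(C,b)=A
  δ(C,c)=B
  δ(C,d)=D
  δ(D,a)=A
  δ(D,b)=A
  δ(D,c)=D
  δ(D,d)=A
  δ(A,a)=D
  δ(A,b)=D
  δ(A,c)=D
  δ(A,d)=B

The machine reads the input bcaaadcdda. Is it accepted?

Yes

B → A → D → A → D → A → B → A → B → C → A
End state A is accepting.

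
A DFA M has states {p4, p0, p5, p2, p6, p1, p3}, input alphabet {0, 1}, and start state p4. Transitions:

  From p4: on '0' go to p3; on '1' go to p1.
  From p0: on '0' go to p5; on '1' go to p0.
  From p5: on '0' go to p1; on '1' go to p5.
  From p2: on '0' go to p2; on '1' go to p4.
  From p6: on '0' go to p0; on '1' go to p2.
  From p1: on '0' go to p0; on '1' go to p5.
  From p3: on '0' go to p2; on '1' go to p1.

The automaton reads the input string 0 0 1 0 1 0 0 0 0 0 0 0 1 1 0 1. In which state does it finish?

Trace: p4 -0-> p3 -0-> p2 -1-> p4 -0-> p3 -1-> p1 -0-> p0 -0-> p5 -0-> p1 -0-> p0 -0-> p5 -0-> p1 -0-> p0 -1-> p0 -1-> p0 -0-> p5 -1-> p5

p5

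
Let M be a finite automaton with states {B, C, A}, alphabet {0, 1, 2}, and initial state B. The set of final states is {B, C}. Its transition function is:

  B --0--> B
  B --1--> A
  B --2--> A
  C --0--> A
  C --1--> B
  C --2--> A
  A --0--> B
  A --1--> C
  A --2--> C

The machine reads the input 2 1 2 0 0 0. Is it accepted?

Yes

B → A → C → A → B → B → B
End state B is accepting.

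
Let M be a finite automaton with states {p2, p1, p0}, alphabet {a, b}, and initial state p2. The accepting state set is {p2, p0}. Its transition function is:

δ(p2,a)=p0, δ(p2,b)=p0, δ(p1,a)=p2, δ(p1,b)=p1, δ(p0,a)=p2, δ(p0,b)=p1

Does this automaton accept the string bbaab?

No

p2 → p0 → p1 → p2 → p0 → p1
End state p1 is not accepting.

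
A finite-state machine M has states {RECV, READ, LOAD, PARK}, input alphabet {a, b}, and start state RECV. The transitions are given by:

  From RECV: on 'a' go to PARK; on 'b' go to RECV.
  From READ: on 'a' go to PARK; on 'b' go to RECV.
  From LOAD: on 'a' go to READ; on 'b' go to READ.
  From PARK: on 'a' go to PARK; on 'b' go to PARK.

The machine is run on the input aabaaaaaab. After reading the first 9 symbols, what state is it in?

RECV → PARK → PARK → PARK → PARK → PARK → PARK → PARK → PARK → PARK
After 9 symbols: PARK.

PARK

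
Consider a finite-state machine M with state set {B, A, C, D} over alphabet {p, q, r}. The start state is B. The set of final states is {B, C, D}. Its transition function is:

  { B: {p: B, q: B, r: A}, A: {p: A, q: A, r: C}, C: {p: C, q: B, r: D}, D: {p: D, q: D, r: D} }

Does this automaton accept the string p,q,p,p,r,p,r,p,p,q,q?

Yes

Trace: B -p-> B -q-> B -p-> B -p-> B -r-> A -p-> A -r-> C -p-> C -p-> C -q-> B -q-> B
End state B is accepting.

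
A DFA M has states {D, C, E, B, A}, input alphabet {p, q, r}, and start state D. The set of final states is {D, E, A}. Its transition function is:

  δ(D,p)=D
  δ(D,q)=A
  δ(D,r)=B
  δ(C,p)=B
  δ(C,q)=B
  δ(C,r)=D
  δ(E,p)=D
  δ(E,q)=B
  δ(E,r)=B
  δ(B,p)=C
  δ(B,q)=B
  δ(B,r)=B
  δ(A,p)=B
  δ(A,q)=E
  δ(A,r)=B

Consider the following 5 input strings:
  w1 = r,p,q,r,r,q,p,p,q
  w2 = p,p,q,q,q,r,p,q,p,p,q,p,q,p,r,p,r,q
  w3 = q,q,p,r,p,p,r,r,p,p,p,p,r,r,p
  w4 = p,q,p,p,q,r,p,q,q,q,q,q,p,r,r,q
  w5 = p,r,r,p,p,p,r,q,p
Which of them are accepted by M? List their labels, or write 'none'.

w1:
  start at D
  read 'r': D → B
  read 'p': B → C
  read 'q': C → B
  read 'r': B → B
  read 'r': B → B
  read 'q': B → B
  read 'p': B → C
  read 'p': C → B
  read 'q': B → B
  end B, rejected
w2:
  start at D
  read 'p': D → D
  read 'p': D → D
  read 'q': D → A
  read 'q': A → E
  read 'q': E → B
  read 'r': B → B
  read 'p': B → C
  read 'q': C → B
  read 'p': B → C
  read 'p': C → B
  read 'q': B → B
  read 'p': B → C
  read 'q': C → B
  read 'p': B → C
  read 'r': C → D
  read 'p': D → D
  read 'r': D → B
  read 'q': B → B
  end B, rejected
w3:
  start at D
  read 'q': D → A
  read 'q': A → E
  read 'p': E → D
  read 'r': D → B
  read 'p': B → C
  read 'p': C → B
  read 'r': B → B
  read 'r': B → B
  read 'p': B → C
  read 'p': C → B
  read 'p': B → C
  read 'p': C → B
  read 'r': B → B
  read 'r': B → B
  read 'p': B → C
  end C, rejected
w4:
  start at D
  read 'p': D → D
  read 'q': D → A
  read 'p': A → B
  read 'p': B → C
  read 'q': C → B
  read 'r': B → B
  read 'p': B → C
  read 'q': C → B
  read 'q': B → B
  read 'q': B → B
  read 'q': B → B
  read 'q': B → B
  read 'p': B → C
  read 'r': C → D
  read 'r': D → B
  read 'q': B → B
  end B, rejected
w5:
  start at D
  read 'p': D → D
  read 'r': D → B
  read 'r': B → B
  read 'p': B → C
  read 'p': C → B
  read 'p': B → C
  read 'r': C → D
  read 'q': D → A
  read 'p': A → B
  end B, rejected

none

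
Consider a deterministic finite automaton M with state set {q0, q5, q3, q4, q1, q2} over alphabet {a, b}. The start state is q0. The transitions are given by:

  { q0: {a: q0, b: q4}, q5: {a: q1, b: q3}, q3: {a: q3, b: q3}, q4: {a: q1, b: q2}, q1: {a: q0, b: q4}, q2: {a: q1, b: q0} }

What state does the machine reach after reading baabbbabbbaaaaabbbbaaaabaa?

q0 → q4 → q1 → q0 → q4 → q2 → q0 → q0 → q4 → q2 → q0 → q0 → q0 → q0 → q0 → q0 → q4 → q2 → q0 → q4 → q1 → q0 → q0 → q0 → q4 → q1 → q0

q0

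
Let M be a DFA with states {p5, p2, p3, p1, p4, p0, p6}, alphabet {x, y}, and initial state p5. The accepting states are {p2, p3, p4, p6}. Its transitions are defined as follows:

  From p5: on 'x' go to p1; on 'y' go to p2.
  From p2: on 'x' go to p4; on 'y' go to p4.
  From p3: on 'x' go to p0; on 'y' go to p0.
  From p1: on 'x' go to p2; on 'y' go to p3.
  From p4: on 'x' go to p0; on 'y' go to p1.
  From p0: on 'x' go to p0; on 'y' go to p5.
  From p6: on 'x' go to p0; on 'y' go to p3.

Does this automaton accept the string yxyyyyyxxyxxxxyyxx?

p5 → p2 → p4 → p1 → p3 → p0 → p5 → p2 → p4 → p0 → p5 → p1 → p2 → p4 → p0 → p5 → p2 → p4 → p0
End state p0 is not accepting.

No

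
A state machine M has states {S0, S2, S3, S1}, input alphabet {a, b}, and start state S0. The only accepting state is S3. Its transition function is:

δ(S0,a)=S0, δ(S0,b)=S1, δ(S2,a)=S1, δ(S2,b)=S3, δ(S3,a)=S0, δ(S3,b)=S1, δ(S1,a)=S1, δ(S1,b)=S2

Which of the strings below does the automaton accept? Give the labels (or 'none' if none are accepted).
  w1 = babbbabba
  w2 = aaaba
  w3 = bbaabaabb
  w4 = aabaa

w1: S0 → S1 → S1 → S2 → S3 → S1 → S1 → S2 → S3 → S0  → end S0, rejected
w2: S0 → S0 → S0 → S0 → S1 → S1  → end S1, rejected
w3: S0 → S1 → S2 → S1 → S1 → S2 → S1 → S1 → S2 → S3  → end S3, accepted
w4: S0 → S0 → S0 → S1 → S1 → S1  → end S1, rejected

w3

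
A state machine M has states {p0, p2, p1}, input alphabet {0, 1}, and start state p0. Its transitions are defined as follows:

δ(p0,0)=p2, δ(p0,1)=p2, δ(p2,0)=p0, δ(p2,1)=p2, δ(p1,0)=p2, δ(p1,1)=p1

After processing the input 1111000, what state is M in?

p0 → p2 → p2 → p2 → p2 → p0 → p2 → p0

p0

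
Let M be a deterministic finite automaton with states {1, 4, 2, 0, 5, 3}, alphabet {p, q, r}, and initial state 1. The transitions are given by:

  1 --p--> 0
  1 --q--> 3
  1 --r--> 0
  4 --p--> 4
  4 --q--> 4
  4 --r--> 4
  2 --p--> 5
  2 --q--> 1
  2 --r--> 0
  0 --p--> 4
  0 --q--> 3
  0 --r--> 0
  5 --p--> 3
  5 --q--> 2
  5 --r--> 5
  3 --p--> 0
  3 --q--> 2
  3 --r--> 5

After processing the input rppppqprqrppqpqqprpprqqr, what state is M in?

4

1 → 0 → 4 → 4 → 4 → 4 → 4 → 4 → 4 → 4 → 4 → 4 → 4 → 4 → 4 → 4 → 4 → 4 → 4 → 4 → 4 → 4 → 4 → 4 → 4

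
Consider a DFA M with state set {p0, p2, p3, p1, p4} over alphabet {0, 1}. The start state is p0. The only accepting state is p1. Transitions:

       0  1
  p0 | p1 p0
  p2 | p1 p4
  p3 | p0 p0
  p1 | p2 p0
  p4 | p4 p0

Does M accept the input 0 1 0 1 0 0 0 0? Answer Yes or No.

start at p0
read '0': p0 → p1
read '1': p1 → p0
read '0': p0 → p1
read '1': p1 → p0
read '0': p0 → p1
read '0': p1 → p2
read '0': p2 → p1
read '0': p1 → p2
End state p2 is not accepting.

No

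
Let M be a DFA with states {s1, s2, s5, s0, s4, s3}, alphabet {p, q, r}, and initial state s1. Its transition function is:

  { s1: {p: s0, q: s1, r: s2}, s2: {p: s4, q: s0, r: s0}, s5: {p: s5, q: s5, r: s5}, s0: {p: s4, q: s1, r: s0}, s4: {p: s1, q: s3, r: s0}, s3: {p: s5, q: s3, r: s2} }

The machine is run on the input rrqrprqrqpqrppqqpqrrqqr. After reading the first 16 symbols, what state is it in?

s1

start at s1
read 'r': s1 → s2
read 'r': s2 → s0
read 'q': s0 → s1
read 'r': s1 → s2
read 'p': s2 → s4
read 'r': s4 → s0
read 'q': s0 → s1
read 'r': s1 → s2
read 'q': s2 → s0
read 'p': s0 → s4
read 'q': s4 → s3
read 'r': s3 → s2
read 'p': s2 → s4
read 'p': s4 → s1
read 'q': s1 → s1
read 'q': s1 → s1
After 16 symbols: s1.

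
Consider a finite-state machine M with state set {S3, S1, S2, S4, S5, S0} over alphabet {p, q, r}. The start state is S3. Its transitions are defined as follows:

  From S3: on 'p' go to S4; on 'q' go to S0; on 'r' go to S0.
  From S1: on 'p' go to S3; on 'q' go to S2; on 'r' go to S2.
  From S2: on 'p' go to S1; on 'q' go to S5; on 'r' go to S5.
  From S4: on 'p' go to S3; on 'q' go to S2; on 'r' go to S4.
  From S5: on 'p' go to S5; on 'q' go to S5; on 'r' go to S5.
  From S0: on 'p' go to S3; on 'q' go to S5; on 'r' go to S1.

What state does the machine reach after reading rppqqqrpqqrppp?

S5

Trace: S3 -r-> S0 -p-> S3 -p-> S4 -q-> S2 -q-> S5 -q-> S5 -r-> S5 -p-> S5 -q-> S5 -q-> S5 -r-> S5 -p-> S5 -p-> S5 -p-> S5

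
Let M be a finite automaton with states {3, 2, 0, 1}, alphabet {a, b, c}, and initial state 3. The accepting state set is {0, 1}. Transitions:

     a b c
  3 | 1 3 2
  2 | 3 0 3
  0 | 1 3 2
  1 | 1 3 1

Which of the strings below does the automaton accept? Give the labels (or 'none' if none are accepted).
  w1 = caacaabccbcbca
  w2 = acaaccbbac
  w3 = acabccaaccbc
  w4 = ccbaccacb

w2

w1: Trace: 3 -c-> 2 -a-> 3 -a-> 1 -c-> 1 -a-> 1 -a-> 1 -b-> 3 -c-> 2 -c-> 3 -b-> 3 -c-> 2 -b-> 0 -c-> 2 -a-> 3  → end 3, rejected
w2: Trace: 3 -a-> 1 -c-> 1 -a-> 1 -a-> 1 -c-> 1 -c-> 1 -b-> 3 -b-> 3 -a-> 1 -c-> 1  → end 1, accepted
w3: Trace: 3 -a-> 1 -c-> 1 -a-> 1 -b-> 3 -c-> 2 -c-> 3 -a-> 1 -a-> 1 -c-> 1 -c-> 1 -b-> 3 -c-> 2  → end 2, rejected
w4: Trace: 3 -c-> 2 -c-> 3 -b-> 3 -a-> 1 -c-> 1 -c-> 1 -a-> 1 -c-> 1 -b-> 3  → end 3, rejected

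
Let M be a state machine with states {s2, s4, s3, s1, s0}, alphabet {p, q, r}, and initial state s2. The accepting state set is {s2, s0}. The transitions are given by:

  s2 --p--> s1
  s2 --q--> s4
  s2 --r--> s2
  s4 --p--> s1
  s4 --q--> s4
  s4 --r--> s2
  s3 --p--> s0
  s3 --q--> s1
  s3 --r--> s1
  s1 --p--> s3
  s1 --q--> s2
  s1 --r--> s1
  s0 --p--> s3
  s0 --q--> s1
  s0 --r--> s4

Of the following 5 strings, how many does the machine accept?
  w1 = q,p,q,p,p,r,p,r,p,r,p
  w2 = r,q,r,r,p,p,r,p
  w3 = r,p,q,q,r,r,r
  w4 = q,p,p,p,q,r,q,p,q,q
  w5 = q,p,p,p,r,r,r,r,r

w1:
  start at s2
  read 'q': s2 → s4
  read 'p': s4 → s1
  read 'q': s1 → s2
  read 'p': s2 → s1
  read 'p': s1 → s3
  read 'r': s3 → s1
  read 'p': s1 → s3
  read 'r': s3 → s1
  read 'p': s1 → s3
  read 'r': s3 → s1
  read 'p': s1 → s3
  end s3, rejected
w2:
  start at s2
  read 'r': s2 → s2
  read 'q': s2 → s4
  read 'r': s4 → s2
  read 'r': s2 → s2
  read 'p': s2 → s1
  read 'p': s1 → s3
  read 'r': s3 → s1
  read 'p': s1 → s3
  end s3, rejected
w3:
  start at s2
  read 'r': s2 → s2
  read 'p': s2 → s1
  read 'q': s1 → s2
  read 'q': s2 → s4
  read 'r': s4 → s2
  read 'r': s2 → s2
  read 'r': s2 → s2
  end s2, accepted
w4:
  start at s2
  read 'q': s2 → s4
  read 'p': s4 → s1
  read 'p': s1 → s3
  read 'p': s3 → s0
  read 'q': s0 → s1
  read 'r': s1 → s1
  read 'q': s1 → s2
  read 'p': s2 → s1
  read 'q': s1 → s2
  read 'q': s2 → s4
  end s4, rejected
w5:
  start at s2
  read 'q': s2 → s4
  read 'p': s4 → s1
  read 'p': s1 → s3
  read 'p': s3 → s0
  read 'r': s0 → s4
  read 'r': s4 → s2
  read 'r': s2 → s2
  read 'r': s2 → s2
  read 'r': s2 → s2
  end s2, accepted

2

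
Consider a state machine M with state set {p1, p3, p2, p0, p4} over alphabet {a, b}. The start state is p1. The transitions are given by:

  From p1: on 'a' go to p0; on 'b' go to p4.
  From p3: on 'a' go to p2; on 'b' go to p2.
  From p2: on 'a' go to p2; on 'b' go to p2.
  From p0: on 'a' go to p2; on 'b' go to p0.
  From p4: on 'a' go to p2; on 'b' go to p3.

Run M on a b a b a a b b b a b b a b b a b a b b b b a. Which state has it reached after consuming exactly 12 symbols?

p2

start at p1
read 'a': p1 → p0
read 'b': p0 → p0
read 'a': p0 → p2
read 'b': p2 → p2
read 'a': p2 → p2
read 'a': p2 → p2
read 'b': p2 → p2
read 'b': p2 → p2
read 'b': p2 → p2
read 'a': p2 → p2
read 'b': p2 → p2
read 'b': p2 → p2
After 12 symbols: p2.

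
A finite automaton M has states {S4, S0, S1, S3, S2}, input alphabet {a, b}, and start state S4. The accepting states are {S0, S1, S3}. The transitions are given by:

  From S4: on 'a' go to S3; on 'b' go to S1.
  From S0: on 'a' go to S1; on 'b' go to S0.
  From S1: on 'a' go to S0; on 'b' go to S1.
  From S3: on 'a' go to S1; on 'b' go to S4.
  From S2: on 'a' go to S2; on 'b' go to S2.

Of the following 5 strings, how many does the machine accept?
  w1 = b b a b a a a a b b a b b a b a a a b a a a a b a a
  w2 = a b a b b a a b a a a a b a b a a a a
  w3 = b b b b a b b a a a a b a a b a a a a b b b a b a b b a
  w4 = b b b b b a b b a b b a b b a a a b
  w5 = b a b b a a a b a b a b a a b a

5

w1: Trace: S4 -b-> S1 -b-> S1 -a-> S0 -b-> S0 -a-> S1 -a-> S0 -a-> S1 -a-> S0 -b-> S0 -b-> S0 -a-> S1 -b-> S1 -b-> S1 -a-> S0 -b-> S0 -a-> S1 -a-> S0 -a-> S1 -b-> S1 -a-> S0 -a-> S1 -a-> S0 -a-> S1 -b-> S1 -a-> S0 -a-> S1  → end S1, accepted
w2: Trace: S4 -a-> S3 -b-> S4 -a-> S3 -b-> S4 -b-> S1 -a-> S0 -a-> S1 -b-> S1 -a-> S0 -a-> S1 -a-> S0 -a-> S1 -b-> S1 -a-> S0 -b-> S0 -a-> S1 -a-> S0 -a-> S1 -a-> S0  → end S0, accepted
w3: Trace: S4 -b-> S1 -b-> S1 -b-> S1 -b-> S1 -a-> S0 -b-> S0 -b-> S0 -a-> S1 -a-> S0 -a-> S1 -a-> S0 -b-> S0 -a-> S1 -a-> S0 -b-> S0 -a-> S1 -a-> S0 -a-> S1 -a-> S0 -b-> S0 -b-> S0 -b-> S0 -a-> S1 -b-> S1 -a-> S0 -b-> S0 -b-> S0 -a-> S1  → end S1, accepted
w4: Trace: S4 -b-> S1 -b-> S1 -b-> S1 -b-> S1 -b-> S1 -a-> S0 -b-> S0 -b-> S0 -a-> S1 -b-> S1 -b-> S1 -a-> S0 -b-> S0 -b-> S0 -a-> S1 -a-> S0 -a-> S1 -b-> S1  → end S1, accepted
w5: Trace: S4 -b-> S1 -a-> S0 -b-> S0 -b-> S0 -a-> S1 -a-> S0 -a-> S1 -b-> S1 -a-> S0 -b-> S0 -a-> S1 -b-> S1 -a-> S0 -a-> S1 -b-> S1 -a-> S0  → end S0, accepted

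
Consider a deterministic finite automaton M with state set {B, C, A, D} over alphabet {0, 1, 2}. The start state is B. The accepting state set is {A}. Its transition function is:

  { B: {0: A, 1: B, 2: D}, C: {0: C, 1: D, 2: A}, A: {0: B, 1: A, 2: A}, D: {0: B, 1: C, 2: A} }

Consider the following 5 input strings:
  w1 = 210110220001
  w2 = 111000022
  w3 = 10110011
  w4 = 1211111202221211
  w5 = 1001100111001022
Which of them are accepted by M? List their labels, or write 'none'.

w2, w3, w4, w5

w1: B → D → C → C → D → C → C → A → A → B → A → B → B  → end B, rejected
w2: B → B → B → B → A → B → A → B → D → A  → end A, accepted
w3: B → B → A → A → A → B → A → A → A  → end A, accepted
w4: B → B → D → C → D → C → D → C → A → B → D → A → A → A → A → A → A  → end A, accepted
w5: B → B → A → B → B → B → A → B → B → B → B → A → B → B → A → A → A  → end A, accepted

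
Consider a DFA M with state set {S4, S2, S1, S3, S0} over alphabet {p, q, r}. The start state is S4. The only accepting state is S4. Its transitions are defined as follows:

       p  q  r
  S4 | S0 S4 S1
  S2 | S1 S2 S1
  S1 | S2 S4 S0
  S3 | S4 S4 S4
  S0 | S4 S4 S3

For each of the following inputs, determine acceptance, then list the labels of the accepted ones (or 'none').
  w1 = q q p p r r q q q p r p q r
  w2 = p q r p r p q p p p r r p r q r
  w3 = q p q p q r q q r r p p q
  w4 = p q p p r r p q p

w3

w1: Trace: S4 -q-> S4 -q-> S4 -p-> S0 -p-> S4 -r-> S1 -r-> S0 -q-> S4 -q-> S4 -q-> S4 -p-> S0 -r-> S3 -p-> S4 -q-> S4 -r-> S1  → end S1, rejected
w2: Trace: S4 -p-> S0 -q-> S4 -r-> S1 -p-> S2 -r-> S1 -p-> S2 -q-> S2 -p-> S1 -p-> S2 -p-> S1 -r-> S0 -r-> S3 -p-> S4 -r-> S1 -q-> S4 -r-> S1  → end S1, rejected
w3: Trace: S4 -q-> S4 -p-> S0 -q-> S4 -p-> S0 -q-> S4 -r-> S1 -q-> S4 -q-> S4 -r-> S1 -r-> S0 -p-> S4 -p-> S0 -q-> S4  → end S4, accepted
w4: Trace: S4 -p-> S0 -q-> S4 -p-> S0 -p-> S4 -r-> S1 -r-> S0 -p-> S4 -q-> S4 -p-> S0  → end S0, rejected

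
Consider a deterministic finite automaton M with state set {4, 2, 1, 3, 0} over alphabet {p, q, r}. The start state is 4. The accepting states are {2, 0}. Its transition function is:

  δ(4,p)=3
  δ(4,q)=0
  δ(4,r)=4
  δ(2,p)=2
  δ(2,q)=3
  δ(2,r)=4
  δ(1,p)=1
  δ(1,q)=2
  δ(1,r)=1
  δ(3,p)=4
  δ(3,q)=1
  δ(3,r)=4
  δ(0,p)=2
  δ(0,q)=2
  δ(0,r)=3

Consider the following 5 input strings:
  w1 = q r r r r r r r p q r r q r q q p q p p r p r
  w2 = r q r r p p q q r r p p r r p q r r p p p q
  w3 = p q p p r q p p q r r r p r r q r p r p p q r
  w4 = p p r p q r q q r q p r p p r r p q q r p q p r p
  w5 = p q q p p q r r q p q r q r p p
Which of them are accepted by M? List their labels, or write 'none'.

w1: 4 → 0 → 3 → 4 → 4 → 4 → 4 → 4 → 4 → 3 → 1 → 1 → 1 → 2 → 4 → 0 → 2 → 2 → 3 → 4 → 3 → 4 → 3 → 4  → end 4, rejected
w2: 4 → 4 → 0 → 3 → 4 → 3 → 4 → 0 → 2 → 4 → 4 → 3 → 4 → 4 → 4 → 3 → 1 → 1 → 1 → 1 → 1 → 1 → 2  → end 2, accepted
w3: 4 → 3 → 1 → 1 → 1 → 1 → 2 → 2 → 2 → 3 → 4 → 4 → 4 → 3 → 4 → 4 → 0 → 3 → 4 → 4 → 3 → 4 → 0 → 3  → end 3, rejected
w4: 4 → 3 → 4 → 4 → 3 → 1 → 1 → 2 → 3 → 4 → 0 → 2 → 4 → 3 → 4 → 4 → 4 → 3 → 1 → 2 → 4 → 3 → 1 → 1 → 1 → 1  → end 1, rejected
w5: 4 → 3 → 1 → 2 → 2 → 2 → 3 → 4 → 4 → 0 → 2 → 3 → 4 → 0 → 3 → 4 → 3  → end 3, rejected

w2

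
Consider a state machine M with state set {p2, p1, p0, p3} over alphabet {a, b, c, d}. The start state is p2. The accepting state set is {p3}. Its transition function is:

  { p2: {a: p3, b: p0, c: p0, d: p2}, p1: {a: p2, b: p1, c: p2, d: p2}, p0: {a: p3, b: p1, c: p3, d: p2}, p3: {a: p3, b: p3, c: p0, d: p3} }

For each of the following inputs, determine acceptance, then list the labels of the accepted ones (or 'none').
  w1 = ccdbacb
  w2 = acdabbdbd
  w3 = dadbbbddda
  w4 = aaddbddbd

w1: Trace: p2 -c-> p0 -c-> p3 -d-> p3 -b-> p3 -a-> p3 -c-> p0 -b-> p1  → end p1, rejected
w2: Trace: p2 -a-> p3 -c-> p0 -d-> p2 -a-> p3 -b-> p3 -b-> p3 -d-> p3 -b-> p3 -d-> p3  → end p3, accepted
w3: Trace: p2 -d-> p2 -a-> p3 -d-> p3 -b-> p3 -b-> p3 -b-> p3 -d-> p3 -d-> p3 -d-> p3 -a-> p3  → end p3, accepted
w4: Trace: p2 -a-> p3 -a-> p3 -d-> p3 -d-> p3 -b-> p3 -d-> p3 -d-> p3 -b-> p3 -d-> p3  → end p3, accepted

w2, w3, w4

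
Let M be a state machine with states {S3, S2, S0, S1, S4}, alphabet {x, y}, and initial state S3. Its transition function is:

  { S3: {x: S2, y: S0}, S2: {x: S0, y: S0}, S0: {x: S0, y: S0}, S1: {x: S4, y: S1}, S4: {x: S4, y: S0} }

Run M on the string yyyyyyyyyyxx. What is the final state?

Trace: S3 -y-> S0 -y-> S0 -y-> S0 -y-> S0 -y-> S0 -y-> S0 -y-> S0 -y-> S0 -y-> S0 -y-> S0 -x-> S0 -x-> S0

S0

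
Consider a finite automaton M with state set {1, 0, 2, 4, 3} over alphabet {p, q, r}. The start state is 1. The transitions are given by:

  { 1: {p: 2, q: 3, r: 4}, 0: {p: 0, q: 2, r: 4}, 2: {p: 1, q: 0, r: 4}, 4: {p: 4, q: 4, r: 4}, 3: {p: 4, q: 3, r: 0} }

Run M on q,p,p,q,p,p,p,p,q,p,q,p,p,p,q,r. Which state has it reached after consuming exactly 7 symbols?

4

Trace: 1 -q-> 3 -p-> 4 -p-> 4 -q-> 4 -p-> 4 -p-> 4 -p-> 4
After 7 symbols: 4.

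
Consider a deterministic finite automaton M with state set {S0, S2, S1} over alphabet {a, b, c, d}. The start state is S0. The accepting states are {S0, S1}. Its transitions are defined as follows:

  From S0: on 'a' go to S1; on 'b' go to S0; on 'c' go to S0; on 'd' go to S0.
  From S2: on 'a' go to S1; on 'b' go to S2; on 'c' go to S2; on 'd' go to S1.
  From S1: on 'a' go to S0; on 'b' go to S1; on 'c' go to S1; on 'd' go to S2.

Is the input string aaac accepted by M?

Yes

S0 → S1 → S0 → S1 → S1
End state S1 is accepting.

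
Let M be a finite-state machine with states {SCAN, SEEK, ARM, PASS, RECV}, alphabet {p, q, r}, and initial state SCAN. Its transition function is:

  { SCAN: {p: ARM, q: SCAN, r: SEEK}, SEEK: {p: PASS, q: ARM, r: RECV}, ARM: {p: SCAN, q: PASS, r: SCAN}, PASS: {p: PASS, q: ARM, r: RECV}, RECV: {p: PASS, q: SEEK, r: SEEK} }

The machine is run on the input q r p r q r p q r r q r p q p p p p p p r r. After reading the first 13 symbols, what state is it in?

SCAN → SCAN → SEEK → PASS → RECV → SEEK → RECV → PASS → ARM → SCAN → SEEK → ARM → SCAN → ARM
After 13 symbols: ARM.

ARM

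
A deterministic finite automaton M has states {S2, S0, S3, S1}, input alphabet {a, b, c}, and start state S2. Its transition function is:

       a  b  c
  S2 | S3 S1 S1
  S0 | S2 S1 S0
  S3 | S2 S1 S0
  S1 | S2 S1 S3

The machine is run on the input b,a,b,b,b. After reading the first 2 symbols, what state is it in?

S2

S2 → S1 → S2
After 2 symbols: S2.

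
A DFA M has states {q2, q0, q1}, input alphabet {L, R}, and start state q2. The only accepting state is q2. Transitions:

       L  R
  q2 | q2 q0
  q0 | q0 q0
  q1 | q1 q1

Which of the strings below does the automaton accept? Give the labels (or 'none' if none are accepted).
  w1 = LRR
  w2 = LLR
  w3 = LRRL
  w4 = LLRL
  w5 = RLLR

none

w1: Trace: q2 -L-> q2 -R-> q0 -R-> q0  → end q0, rejected
w2: Trace: q2 -L-> q2 -L-> q2 -R-> q0  → end q0, rejected
w3: Trace: q2 -L-> q2 -R-> q0 -R-> q0 -L-> q0  → end q0, rejected
w4: Trace: q2 -L-> q2 -L-> q2 -R-> q0 -L-> q0  → end q0, rejected
w5: Trace: q2 -R-> q0 -L-> q0 -L-> q0 -R-> q0  → end q0, rejected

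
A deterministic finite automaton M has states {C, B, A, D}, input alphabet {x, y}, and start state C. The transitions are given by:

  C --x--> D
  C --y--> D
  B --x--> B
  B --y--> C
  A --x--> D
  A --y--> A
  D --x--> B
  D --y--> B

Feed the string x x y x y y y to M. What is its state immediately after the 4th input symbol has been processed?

D

start at C
read 'x': C → D
read 'x': D → B
read 'y': B → C
read 'x': C → D
After 4 symbols: D.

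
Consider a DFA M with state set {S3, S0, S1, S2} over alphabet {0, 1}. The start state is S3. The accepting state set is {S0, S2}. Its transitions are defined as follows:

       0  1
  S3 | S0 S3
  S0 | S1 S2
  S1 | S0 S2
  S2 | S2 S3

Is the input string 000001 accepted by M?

Yes

Trace: S3 -0-> S0 -0-> S1 -0-> S0 -0-> S1 -0-> S0 -1-> S2
End state S2 is accepting.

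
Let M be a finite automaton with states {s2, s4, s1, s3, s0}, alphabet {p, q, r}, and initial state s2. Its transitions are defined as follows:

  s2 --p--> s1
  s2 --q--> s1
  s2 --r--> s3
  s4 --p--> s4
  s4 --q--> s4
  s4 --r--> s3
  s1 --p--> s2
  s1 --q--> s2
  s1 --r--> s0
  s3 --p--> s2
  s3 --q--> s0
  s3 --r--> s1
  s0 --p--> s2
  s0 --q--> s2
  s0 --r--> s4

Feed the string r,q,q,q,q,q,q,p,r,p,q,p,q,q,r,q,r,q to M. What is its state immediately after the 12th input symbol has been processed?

start at s2
read 'r': s2 → s3
read 'q': s3 → s0
read 'q': s0 → s2
read 'q': s2 → s1
read 'q': s1 → s2
read 'q': s2 → s1
read 'q': s1 → s2
read 'p': s2 → s1
read 'r': s1 → s0
read 'p': s0 → s2
read 'q': s2 → s1
read 'p': s1 → s2
After 12 symbols: s2.

s2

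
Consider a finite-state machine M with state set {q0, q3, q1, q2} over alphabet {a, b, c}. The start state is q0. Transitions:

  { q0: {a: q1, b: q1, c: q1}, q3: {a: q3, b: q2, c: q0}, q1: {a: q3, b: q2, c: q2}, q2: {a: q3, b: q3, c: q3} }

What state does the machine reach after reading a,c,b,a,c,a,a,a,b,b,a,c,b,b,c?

Trace: q0 -a-> q1 -c-> q2 -b-> q3 -a-> q3 -c-> q0 -a-> q1 -a-> q3 -a-> q3 -b-> q2 -b-> q3 -a-> q3 -c-> q0 -b-> q1 -b-> q2 -c-> q3

q3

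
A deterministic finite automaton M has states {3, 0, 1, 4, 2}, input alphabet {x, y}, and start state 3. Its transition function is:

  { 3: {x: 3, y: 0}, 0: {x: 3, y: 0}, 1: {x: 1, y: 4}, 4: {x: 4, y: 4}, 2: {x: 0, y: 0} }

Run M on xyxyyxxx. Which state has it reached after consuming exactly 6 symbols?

3

3 → 3 → 0 → 3 → 0 → 0 → 3
After 6 symbols: 3.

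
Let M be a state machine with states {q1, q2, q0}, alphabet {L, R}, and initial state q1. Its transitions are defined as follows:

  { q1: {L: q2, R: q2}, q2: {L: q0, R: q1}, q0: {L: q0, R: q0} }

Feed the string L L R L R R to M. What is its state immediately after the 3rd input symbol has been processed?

start at q1
read 'L': q1 → q2
read 'L': q2 → q0
read 'R': q0 → q0
After 3 symbols: q0.

q0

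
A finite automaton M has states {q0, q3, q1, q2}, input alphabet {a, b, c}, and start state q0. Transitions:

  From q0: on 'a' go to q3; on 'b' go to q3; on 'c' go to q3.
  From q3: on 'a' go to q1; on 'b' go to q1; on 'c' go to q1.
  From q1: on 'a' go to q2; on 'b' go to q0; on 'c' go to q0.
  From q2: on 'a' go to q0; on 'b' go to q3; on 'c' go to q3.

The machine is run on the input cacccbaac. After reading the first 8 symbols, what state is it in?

Trace: q0 -c-> q3 -a-> q1 -c-> q0 -c-> q3 -c-> q1 -b-> q0 -a-> q3 -a-> q1
After 8 symbols: q1.

q1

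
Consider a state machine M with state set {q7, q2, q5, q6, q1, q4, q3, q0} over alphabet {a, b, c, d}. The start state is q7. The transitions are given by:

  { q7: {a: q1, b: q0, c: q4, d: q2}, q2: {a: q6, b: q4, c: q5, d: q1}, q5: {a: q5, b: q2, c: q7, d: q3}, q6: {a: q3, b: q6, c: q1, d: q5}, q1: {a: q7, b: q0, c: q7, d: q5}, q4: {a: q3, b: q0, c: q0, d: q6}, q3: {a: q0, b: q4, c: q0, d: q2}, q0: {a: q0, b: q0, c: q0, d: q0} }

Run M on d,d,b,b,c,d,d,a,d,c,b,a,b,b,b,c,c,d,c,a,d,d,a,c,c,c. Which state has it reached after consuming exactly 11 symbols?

Trace: q7 -d-> q2 -d-> q1 -b-> q0 -b-> q0 -c-> q0 -d-> q0 -d-> q0 -a-> q0 -d-> q0 -c-> q0 -b-> q0
After 11 symbols: q0.

q0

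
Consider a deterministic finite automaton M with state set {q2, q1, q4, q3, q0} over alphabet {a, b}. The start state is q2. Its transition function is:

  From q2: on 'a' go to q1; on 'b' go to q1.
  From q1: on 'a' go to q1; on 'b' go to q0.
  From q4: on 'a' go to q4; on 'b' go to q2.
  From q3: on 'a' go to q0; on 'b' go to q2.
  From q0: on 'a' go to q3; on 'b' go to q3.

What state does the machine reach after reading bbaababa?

start at q2
read 'b': q2 → q1
read 'b': q1 → q0
read 'a': q0 → q3
read 'a': q3 → q0
read 'b': q0 → q3
read 'a': q3 → q0
read 'b': q0 → q3
read 'a': q3 → q0

q0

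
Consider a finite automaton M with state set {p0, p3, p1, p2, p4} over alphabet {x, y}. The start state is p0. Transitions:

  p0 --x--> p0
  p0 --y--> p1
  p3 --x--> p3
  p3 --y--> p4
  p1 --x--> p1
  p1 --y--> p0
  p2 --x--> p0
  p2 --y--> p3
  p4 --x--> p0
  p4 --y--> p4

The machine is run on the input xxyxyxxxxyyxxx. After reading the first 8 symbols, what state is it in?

p0

p0 → p0 → p0 → p1 → p1 → p0 → p0 → p0 → p0
After 8 symbols: p0.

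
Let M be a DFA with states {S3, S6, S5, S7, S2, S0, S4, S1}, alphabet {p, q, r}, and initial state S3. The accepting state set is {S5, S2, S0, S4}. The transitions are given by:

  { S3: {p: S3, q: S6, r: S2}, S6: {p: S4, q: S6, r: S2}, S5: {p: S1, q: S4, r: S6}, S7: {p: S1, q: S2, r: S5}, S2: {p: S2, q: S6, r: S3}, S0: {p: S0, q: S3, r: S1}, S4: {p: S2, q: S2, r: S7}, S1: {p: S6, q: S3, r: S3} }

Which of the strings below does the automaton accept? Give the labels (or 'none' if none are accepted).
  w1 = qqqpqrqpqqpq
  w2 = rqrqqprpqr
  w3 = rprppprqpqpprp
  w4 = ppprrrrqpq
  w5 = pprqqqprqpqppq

w1, w2, w4

w1:
  start at S3
  read 'q': S3 → S6
  read 'q': S6 → S6
  read 'q': S6 → S6
  read 'p': S6 → S4
  read 'q': S4 → S2
  read 'r': S2 → S3
  read 'q': S3 → S6
  read 'p': S6 → S4
  read 'q': S4 → S2
  read 'q': S2 → S6
  read 'p': S6 → S4
  read 'q': S4 → S2
  end S2, accepted
w2:
  start at S3
  read 'r': S3 → S2
  read 'q': S2 → S6
  read 'r': S6 → S2
  read 'q': S2 → S6
  read 'q': S6 → S6
  read 'p': S6 → S4
  read 'r': S4 → S7
  read 'p': S7 → S1
  read 'q': S1 → S3
  read 'r': S3 → S2
  end S2, accepted
w3:
  start at S3
  read 'r': S3 → S2
  read 'p': S2 → S2
  read 'r': S2 → S3
  read 'p': S3 → S3
  read 'p': S3 → S3
  read 'p': S3 → S3
  read 'r': S3 → S2
  read 'q': S2 → S6
  read 'p': S6 → S4
  read 'q': S4 → S2
  read 'p': S2 → S2
  read 'p': S2 → S2
  read 'r': S2 → S3
  read 'p': S3 → S3
  end S3, rejected
w4:
  start at S3
  read 'p': S3 → S3
  read 'p': S3 → S3
  read 'p': S3 → S3
  read 'r': S3 → S2
  read 'r': S2 → S3
  read 'r': S3 → S2
  read 'r': S2 → S3
  read 'q': S3 → S6
  read 'p': S6 → S4
  read 'q': S4 → S2
  end S2, accepted
w5:
  start at S3
  read 'p': S3 → S3
  read 'p': S3 → S3
  read 'r': S3 → S2
  read 'q': S2 → S6
  read 'q': S6 → S6
  read 'q': S6 → S6
  read 'p': S6 → S4
  read 'r': S4 → S7
  read 'q': S7 → S2
  read 'p': S2 → S2
  read 'q': S2 → S6
  read 'p': S6 → S4
  read 'p': S4 → S2
  read 'q': S2 → S6
  end S6, rejected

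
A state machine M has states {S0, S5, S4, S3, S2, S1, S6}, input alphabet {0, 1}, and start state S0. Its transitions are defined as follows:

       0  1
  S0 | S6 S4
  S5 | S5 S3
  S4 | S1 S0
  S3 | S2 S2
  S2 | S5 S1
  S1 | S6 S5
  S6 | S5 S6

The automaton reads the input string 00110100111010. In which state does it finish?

S5

Trace: S0 -0-> S6 -0-> S5 -1-> S3 -1-> S2 -0-> S5 -1-> S3 -0-> S2 -0-> S5 -1-> S3 -1-> S2 -1-> S1 -0-> S6 -1-> S6 -0-> S5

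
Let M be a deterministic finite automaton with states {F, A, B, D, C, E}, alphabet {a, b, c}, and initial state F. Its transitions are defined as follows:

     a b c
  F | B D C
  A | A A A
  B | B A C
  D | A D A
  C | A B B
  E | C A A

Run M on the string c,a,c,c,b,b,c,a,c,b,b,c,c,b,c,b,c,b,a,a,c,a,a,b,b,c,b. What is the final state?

F → C → A → A → A → A → A → A → A → A → A → A → A → A → A → A → A → A → A → A → A → A → A → A → A → A → A → A

A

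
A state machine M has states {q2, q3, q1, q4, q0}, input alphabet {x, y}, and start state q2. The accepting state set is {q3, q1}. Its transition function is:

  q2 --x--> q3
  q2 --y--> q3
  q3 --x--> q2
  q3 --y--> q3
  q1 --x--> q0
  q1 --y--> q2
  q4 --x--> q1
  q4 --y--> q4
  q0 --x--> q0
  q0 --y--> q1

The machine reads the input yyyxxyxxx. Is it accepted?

No

Trace: q2 -y-> q3 -y-> q3 -y-> q3 -x-> q2 -x-> q3 -y-> q3 -x-> q2 -x-> q3 -x-> q2
End state q2 is not accepting.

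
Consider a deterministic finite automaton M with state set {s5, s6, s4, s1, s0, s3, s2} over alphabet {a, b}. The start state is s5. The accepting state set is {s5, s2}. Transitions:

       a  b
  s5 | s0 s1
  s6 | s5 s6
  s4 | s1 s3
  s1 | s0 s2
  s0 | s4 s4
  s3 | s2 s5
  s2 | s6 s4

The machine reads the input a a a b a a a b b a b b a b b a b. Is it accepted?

start at s5
read 'a': s5 → s0
read 'a': s0 → s4
read 'a': s4 → s1
read 'b': s1 → s2
read 'a': s2 → s6
read 'a': s6 → s5
read 'a': s5 → s0
read 'b': s0 → s4
read 'b': s4 → s3
read 'a': s3 → s2
read 'b': s2 → s4
read 'b': s4 → s3
read 'a': s3 → s2
read 'b': s2 → s4
read 'b': s4 → s3
read 'a': s3 → s2
read 'b': s2 → s4
End state s4 is not accepting.

No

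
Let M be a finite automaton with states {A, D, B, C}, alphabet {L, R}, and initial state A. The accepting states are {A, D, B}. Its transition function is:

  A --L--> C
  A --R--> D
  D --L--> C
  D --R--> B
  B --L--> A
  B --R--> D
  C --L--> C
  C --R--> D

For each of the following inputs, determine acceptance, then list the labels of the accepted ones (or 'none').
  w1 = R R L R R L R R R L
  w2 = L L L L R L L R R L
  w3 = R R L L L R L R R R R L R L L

w2

w1: A → D → B → A → D → B → A → D → B → D → C  → end C, rejected
w2: A → C → C → C → C → D → C → C → D → B → A  → end A, accepted
w3: A → D → B → A → C → C → D → C → D → B → D → B → A → D → C → C  → end C, rejected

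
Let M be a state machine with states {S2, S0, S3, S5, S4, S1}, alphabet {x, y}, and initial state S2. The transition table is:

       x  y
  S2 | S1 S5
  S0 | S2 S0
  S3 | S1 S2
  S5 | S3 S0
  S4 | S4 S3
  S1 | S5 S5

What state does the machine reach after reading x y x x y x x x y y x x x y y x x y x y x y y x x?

S1

S2 → S1 → S5 → S3 → S1 → S5 → S3 → S1 → S5 → S0 → S0 → S2 → S1 → S5 → S0 → S0 → S2 → S1 → S5 → S3 → S2 → S1 → S5 → S0 → S2 → S1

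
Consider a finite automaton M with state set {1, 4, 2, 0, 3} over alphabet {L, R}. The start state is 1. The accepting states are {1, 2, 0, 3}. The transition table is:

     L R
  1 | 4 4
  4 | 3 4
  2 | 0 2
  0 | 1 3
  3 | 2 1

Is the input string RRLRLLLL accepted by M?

Trace: 1 -R-> 4 -R-> 4 -L-> 3 -R-> 1 -L-> 4 -L-> 3 -L-> 2 -L-> 0
End state 0 is accepting.

Yes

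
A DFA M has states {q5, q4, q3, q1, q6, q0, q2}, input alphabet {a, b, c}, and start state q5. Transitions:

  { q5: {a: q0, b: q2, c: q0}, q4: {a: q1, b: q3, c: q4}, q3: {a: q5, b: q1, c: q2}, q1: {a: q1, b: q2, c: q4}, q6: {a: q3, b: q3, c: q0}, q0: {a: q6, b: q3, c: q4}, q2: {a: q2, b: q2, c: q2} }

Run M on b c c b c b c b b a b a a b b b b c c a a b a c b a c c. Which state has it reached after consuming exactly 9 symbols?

q2

start at q5
read 'b': q5 → q2
read 'c': q2 → q2
read 'c': q2 → q2
read 'b': q2 → q2
read 'c': q2 → q2
read 'b': q2 → q2
read 'c': q2 → q2
read 'b': q2 → q2
read 'b': q2 → q2
After 9 symbols: q2.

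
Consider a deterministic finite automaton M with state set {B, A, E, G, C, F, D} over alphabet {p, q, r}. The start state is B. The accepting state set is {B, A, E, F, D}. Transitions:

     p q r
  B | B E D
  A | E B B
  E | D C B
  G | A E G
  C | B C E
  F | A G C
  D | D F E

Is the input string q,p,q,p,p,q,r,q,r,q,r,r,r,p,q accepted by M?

B → E → D → F → A → E → C → E → C → E → C → E → B → D → D → F
End state F is accepting.

Yes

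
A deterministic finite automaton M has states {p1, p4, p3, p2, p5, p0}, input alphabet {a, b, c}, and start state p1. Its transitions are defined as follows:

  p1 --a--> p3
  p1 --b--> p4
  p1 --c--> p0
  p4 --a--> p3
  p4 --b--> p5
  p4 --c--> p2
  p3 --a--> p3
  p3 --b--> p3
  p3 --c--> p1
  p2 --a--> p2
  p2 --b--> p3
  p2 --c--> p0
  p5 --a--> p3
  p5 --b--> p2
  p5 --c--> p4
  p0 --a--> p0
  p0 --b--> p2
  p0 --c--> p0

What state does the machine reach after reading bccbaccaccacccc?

start at p1
read 'b': p1 → p4
read 'c': p4 → p2
read 'c': p2 → p0
read 'b': p0 → p2
read 'a': p2 → p2
read 'c': p2 → p0
read 'c': p0 → p0
read 'a': p0 → p0
read 'c': p0 → p0
read 'c': p0 → p0
read 'a': p0 → p0
read 'c': p0 → p0
read 'c': p0 → p0
read 'c': p0 → p0
read 'c': p0 → p0

p0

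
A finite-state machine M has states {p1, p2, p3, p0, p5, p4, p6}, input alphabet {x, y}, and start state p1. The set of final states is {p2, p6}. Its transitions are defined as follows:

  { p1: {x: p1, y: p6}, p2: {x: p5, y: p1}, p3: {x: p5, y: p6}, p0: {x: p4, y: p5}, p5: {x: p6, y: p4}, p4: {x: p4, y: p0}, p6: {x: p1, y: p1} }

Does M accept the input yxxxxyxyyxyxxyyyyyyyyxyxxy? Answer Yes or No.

Yes

p1 → p6 → p1 → p1 → p1 → p1 → p6 → p1 → p6 → p1 → p1 → p6 → p1 → p1 → p6 → p1 → p6 → p1 → p6 → p1 → p6 → p1 → p1 → p6 → p1 → p1 → p6
End state p6 is accepting.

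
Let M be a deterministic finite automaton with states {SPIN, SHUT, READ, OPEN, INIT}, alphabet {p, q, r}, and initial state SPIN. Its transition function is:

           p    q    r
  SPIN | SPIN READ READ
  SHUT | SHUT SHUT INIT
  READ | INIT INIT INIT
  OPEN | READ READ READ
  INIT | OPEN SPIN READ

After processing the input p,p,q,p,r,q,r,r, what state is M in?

INIT

SPIN → SPIN → SPIN → READ → INIT → READ → INIT → READ → INIT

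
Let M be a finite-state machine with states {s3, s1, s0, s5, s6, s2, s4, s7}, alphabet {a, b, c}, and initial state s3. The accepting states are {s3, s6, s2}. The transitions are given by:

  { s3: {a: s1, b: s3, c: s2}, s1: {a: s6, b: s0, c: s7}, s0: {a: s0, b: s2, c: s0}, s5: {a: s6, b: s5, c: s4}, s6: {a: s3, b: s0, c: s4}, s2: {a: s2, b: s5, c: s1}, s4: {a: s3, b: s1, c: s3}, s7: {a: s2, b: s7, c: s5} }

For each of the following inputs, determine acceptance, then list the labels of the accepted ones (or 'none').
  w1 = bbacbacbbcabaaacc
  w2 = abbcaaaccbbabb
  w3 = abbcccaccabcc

w1: s3 → s3 → s3 → s1 → s7 → s7 → s2 → s1 → s0 → s2 → s1 → s6 → s0 → s0 → s0 → s0 → s0 → s0  → end s0, rejected
w2: s3 → s1 → s0 → s2 → s1 → s6 → s3 → s1 → s7 → s5 → s5 → s5 → s6 → s0 → s2  → end s2, accepted
w3: s3 → s1 → s0 → s2 → s1 → s7 → s5 → s6 → s4 → s3 → s1 → s0 → s0 → s0  → end s0, rejected

w2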